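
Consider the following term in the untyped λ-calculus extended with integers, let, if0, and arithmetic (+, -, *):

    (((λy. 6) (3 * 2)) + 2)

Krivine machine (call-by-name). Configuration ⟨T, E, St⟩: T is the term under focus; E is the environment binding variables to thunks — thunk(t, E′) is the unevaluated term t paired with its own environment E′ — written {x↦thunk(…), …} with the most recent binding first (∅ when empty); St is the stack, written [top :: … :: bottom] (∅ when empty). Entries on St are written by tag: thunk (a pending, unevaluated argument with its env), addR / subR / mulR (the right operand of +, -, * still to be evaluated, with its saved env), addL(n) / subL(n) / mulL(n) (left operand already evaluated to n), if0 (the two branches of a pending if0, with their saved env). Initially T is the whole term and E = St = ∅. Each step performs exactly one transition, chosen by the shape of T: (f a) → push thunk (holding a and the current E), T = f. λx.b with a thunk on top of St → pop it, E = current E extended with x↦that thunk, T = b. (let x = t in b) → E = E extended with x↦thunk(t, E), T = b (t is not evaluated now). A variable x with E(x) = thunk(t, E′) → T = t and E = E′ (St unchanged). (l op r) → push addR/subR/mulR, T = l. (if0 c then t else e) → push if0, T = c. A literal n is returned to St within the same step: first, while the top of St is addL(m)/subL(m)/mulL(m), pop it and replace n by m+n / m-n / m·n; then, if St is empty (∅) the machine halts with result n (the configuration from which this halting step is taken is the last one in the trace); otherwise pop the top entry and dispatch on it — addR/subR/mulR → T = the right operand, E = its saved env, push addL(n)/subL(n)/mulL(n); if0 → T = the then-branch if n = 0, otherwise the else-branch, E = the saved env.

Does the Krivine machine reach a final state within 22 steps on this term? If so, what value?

Answer: 8

Derivation:
0. ⟨T=(((λy. 6) (3 * 2)) + 2); E=∅; St=∅⟩
1. ⟨T=((λy. 6) (3 * 2)); E=∅; St=[addR]⟩
2. ⟨T=(λy. 6); E=∅; St=[thunk :: addR]⟩
3. ⟨T=6; E={y↦thunk((3 * 2), ∅)}; St=[addR]⟩
4. ⟨T=2; E=∅; St=[addL(6)]⟩
→ final value 8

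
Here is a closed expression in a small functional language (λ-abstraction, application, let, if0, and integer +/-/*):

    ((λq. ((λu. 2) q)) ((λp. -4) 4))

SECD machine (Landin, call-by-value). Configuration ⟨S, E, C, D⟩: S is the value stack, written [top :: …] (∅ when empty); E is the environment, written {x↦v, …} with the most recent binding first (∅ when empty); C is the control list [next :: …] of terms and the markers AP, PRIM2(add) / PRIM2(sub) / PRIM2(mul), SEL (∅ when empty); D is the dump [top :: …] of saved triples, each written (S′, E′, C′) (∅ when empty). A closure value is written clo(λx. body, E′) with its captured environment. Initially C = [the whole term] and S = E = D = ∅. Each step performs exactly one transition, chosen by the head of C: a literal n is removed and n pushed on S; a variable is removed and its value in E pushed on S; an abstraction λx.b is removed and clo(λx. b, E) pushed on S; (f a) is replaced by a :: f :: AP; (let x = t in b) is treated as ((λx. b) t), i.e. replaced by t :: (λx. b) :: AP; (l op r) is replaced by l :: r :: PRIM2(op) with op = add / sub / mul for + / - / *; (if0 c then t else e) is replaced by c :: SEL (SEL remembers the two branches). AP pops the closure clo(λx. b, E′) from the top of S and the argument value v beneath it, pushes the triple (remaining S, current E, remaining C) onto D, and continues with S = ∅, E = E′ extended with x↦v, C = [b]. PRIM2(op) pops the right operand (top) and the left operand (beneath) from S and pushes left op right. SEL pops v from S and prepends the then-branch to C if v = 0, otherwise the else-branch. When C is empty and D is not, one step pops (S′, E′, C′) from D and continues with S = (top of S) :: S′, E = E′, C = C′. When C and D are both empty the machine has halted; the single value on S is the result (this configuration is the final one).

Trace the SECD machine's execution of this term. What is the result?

Answer: 2

Execution trace:
[0] ⟨S=∅; E=∅; C=[((λq. ((λu. 2) q)) ((λp. -4) 4))]; D=∅⟩
[1] ⟨S=∅; E=∅; C=[((λp. -4) 4) :: (λq. ((λu. 2) q)) :: AP]; D=∅⟩
[2] ⟨S=∅; E=∅; C=[4 :: (λp. -4) :: AP :: (λq. ((λu. 2) q)) :: AP]; D=∅⟩
[3] ⟨S=[4]; E=∅; C=[(λp. -4) :: AP :: (λq. ((λu. 2) q)) :: AP]; D=∅⟩
[4] ⟨S=[clo(λp. -4, ∅) :: 4]; E=∅; C=[AP :: (λq. ((λu. 2) q)) :: AP]; D=∅⟩
[5] ⟨S=∅; E={p↦4}; C=[-4]; D=[(∅, ∅, [(λq. ((λu. 2) q)) :: AP])]⟩
[6] ⟨S=[-4]; E={p↦4}; C=∅; D=[(∅, ∅, [(λq. ((λu. 2) q)) :: AP])]⟩
[7] ⟨S=[-4]; E=∅; C=[(λq. ((λu. 2) q)) :: AP]; D=∅⟩
[8] ⟨S=[clo(λq. ((λu. 2) q), ∅) :: -4]; E=∅; C=[AP]; D=∅⟩
[9] ⟨S=∅; E={q↦-4}; C=[((λu. 2) q)]; D=[(∅, ∅, ∅)]⟩
[10] ⟨S=∅; E={q↦-4}; C=[q :: (λu. 2) :: AP]; D=[(∅, ∅, ∅)]⟩
[11] ⟨S=[-4]; E={q↦-4}; C=[(λu. 2) :: AP]; D=[(∅, ∅, ∅)]⟩
[12] ⟨S=[clo(λu. 2, {q↦-4}) :: -4]; E={q↦-4}; C=[AP]; D=[(∅, ∅, ∅)]⟩
[13] ⟨S=∅; E={u↦-4, q↦-4}; C=[2]; D=[(∅, {q↦-4}, ∅) :: (∅, ∅, ∅)]⟩
[14] ⟨S=[2]; E={u↦-4, q↦-4}; C=∅; D=[(∅, {q↦-4}, ∅) :: (∅, ∅, ∅)]⟩
[15] ⟨S=[2]; E={q↦-4}; C=∅; D=[(∅, ∅, ∅)]⟩
[16] ⟨S=[2]; E=∅; C=∅; D=∅⟩
→ final value 2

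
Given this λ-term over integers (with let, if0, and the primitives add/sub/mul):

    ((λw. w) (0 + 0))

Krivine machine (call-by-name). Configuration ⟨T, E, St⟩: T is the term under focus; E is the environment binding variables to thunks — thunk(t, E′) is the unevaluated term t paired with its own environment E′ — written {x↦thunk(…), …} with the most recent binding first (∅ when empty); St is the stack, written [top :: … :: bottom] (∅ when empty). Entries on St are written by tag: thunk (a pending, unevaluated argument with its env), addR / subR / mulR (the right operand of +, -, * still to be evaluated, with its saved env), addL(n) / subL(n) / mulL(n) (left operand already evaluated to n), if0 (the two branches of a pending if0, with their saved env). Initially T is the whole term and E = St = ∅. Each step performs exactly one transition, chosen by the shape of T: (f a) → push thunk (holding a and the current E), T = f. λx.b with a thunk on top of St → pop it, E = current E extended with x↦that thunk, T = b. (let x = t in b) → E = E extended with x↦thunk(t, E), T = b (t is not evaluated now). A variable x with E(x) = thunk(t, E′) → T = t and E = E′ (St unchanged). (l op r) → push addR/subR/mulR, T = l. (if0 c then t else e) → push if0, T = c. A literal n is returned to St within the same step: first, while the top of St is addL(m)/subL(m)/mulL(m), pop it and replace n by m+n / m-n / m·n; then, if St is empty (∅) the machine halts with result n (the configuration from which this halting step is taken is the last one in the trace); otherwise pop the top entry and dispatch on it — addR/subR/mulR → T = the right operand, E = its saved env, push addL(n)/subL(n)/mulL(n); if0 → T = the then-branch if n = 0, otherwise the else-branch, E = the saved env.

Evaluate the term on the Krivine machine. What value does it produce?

0. <T=((λw. w) (0 + 0)), E=∅, St=∅>
1. <T=(λw. w), E=∅, St=[thunk]>
2. <T=w, E={w↦thunk((0 + 0), ∅)}, St=∅>
3. <T=(0 + 0), E=∅, St=∅>
4. <T=0, E=∅, St=[addR]>
5. <T=0, E=∅, St=[addL(0)]>
→ final value 0

Answer: 0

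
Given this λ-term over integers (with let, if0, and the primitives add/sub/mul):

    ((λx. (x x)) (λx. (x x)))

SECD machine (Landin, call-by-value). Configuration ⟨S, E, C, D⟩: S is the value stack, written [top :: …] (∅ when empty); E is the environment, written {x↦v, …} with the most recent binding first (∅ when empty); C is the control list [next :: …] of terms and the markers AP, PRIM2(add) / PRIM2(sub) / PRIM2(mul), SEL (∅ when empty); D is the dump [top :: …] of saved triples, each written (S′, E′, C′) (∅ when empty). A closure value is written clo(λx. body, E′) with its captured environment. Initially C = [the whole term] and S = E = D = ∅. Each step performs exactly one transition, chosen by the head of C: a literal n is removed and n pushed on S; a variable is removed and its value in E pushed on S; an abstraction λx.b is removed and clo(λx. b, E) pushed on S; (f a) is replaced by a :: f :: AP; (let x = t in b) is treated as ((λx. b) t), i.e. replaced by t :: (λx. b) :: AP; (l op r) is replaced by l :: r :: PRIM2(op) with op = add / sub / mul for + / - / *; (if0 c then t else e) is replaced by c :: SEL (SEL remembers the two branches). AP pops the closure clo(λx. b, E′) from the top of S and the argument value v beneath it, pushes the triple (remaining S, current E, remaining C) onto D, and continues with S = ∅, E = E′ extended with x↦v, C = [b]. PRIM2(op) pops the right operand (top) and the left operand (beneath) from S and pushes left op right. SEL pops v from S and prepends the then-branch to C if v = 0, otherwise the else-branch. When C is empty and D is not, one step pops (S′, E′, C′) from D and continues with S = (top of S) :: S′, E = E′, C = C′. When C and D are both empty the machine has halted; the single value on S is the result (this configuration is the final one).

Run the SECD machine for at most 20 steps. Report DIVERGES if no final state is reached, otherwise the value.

Answer: DIVERGES (no final state within 20 steps)

Derivation:
[0] [S=∅ | E=∅ | C=[((λx. (x x)) (λx. (x x)))] | D=∅]
[1] [S=∅ | E=∅ | C=[(λx. (x x)) :: (λx. (x x)) :: AP] | D=∅]
[2] [S=[clo(λx. (x x), ∅)] | E=∅ | C=[(λx. (x x)) :: AP] | D=∅]
[3] [S=[clo(λx. (x x), ∅) :: clo(λx. (x x), ∅)] | E=∅ | C=[AP] | D=∅]
[4] [S=∅ | E={x↦clo(λx. (x x), ∅)} | C=[(x x)] | D=[(∅, ∅, ∅)]]
[5] [S=∅ | E={x↦clo(λx. (x x), ∅)} | C=[x :: x :: AP] | D=[(∅, ∅, ∅)]]
[6] [S=[clo(λx. (x x), ∅)] | E={x↦clo(λx. (x x), ∅)} | C=[x :: AP] | D=[(∅, ∅, ∅)]]
[7] [S=[clo(λx. (x x), ∅) :: clo(λx. (x x), ∅)] | E={x↦clo(λx. (x x), ∅)} | C=[AP] | D=[(∅, ∅, ∅)]]
[8] [S=∅ | E={x↦clo(λx. (x x), ∅)} | C=[(x x)] | D=[(∅, {x↦clo(λx. (x x), ∅)}, ∅) :: (∅, ∅, ∅)]]
[9] [S=∅ | E={x↦clo(λx. (x x), ∅)} | C=[x :: x :: AP] | D=[(∅, {x↦clo(λx. (x x), ∅)}, ∅) :: (∅, ∅, ∅)]]
[10] [S=[clo(λx. (x x), ∅)] | E={x↦clo(λx. (x x), ∅)} | C=[x :: AP] | D=[(∅, {x↦clo(λx. (x x), ∅)}, ∅) :: (∅, ∅, ∅)]]
[11] [S=[clo(λx. (x x), ∅) :: clo(λx. (x x), ∅)] | E={x↦clo(λx. (x x), ∅)} | C=[AP] | D=[(∅, {x↦clo(λx. (x x), ∅)}, ∅) :: (∅, ∅, ∅)]]
[12] [S=∅ | E={x↦clo(λx. (x x), ∅)} | C=[(x x)] | D=[(∅, {x↦clo(λx. (x x), ∅)}, ∅) :: (∅, {x↦clo(λx. (x x), ∅)}, ∅) :: (∅, ∅, ∅)]]
[13] [S=∅ | E={x↦clo(λx. (x x), ∅)} | C=[x :: x :: AP] | D=[(∅, {x↦clo(λx. (x x), ∅)}, ∅) :: (∅, {x↦clo(λx. (x x), ∅)}, ∅) :: (∅, ∅, ∅)]]
[14] [S=[clo(λx. (x x), ∅)] | E={x↦clo(λx. (x x), ∅)} | C=[x :: AP] | D=[(∅, {x↦clo(λx. (x x), ∅)}, ∅) :: (∅, {x↦clo(λx. (x x), ∅)}, ∅) :: (∅, ∅, ∅)]]
[15] [S=[clo(λx. (x x), ∅) :: clo(λx. (x x), ∅)] | E={x↦clo(λx. (x x), ∅)} | C=[AP] | D=[(∅, {x↦clo(λx. (x x), ∅)}, ∅) :: (∅, {x↦clo(λx. (x x), ∅)}, ∅) :: (∅, ∅, ∅)]]
[16] [S=∅ | E={x↦clo(λx. (x x), ∅)} | C=[(x x)] | D=[(∅, {x↦clo(λx. (x x), ∅)}, ∅) :: (∅, {x↦clo(λx. (x x), ∅)}, ∅) :: (∅, {x↦clo(λx. (x x), ∅)}, ∅) :: (∅, ∅, ∅)]]
[17] [S=∅ | E={x↦clo(λx. (x x), ∅)} | C=[x :: x :: AP] | D=[(∅, {x↦clo(λx. (x x), ∅)}, ∅) :: (∅, {x↦clo(λx. (x x), ∅)}, ∅) :: (∅, {x↦clo(λx. (x x), ∅)}, ∅) :: (∅, ∅, ∅)]]
[18] [S=[clo(λx. (x x), ∅)] | E={x↦clo(λx. (x x), ∅)} | C=[x :: AP] | D=[(∅, {x↦clo(λx. (x x), ∅)}, ∅) :: (∅, {x↦clo(λx. (x x), ∅)}, ∅) :: (∅, {x↦clo(λx. (x x), ∅)}, ∅) :: (∅, ∅, ∅)]]
[19] [S=[clo(λx. (x x), ∅) :: clo(λx. (x x), ∅)] | E={x↦clo(λx. (x x), ∅)} | C=[AP] | D=[(∅, {x↦clo(λx. (x x), ∅)}, ∅) :: (∅, {x↦clo(λx. (x x), ∅)}, ∅) :: (∅, {x↦clo(λx. (x x), ∅)}, ∅) :: (∅, ∅, ∅)]]
[20] [S=∅ | E={x↦clo(λx. (x x), ∅)} | C=[(x x)] | D=[(∅, {x↦clo(λx. (x x), ∅)}, ∅) :: (∅, {x↦clo(λx. (x x), ∅)}, ∅) :: (∅, {x↦clo(λx. (x x), ∅)}, ∅) :: (∅, {x↦clo(λx. (x x), ∅)}, ∅) :: (∅, ∅, ∅)]]
→ 20 transitions taken and the configuration is still not final: no result within 20 steps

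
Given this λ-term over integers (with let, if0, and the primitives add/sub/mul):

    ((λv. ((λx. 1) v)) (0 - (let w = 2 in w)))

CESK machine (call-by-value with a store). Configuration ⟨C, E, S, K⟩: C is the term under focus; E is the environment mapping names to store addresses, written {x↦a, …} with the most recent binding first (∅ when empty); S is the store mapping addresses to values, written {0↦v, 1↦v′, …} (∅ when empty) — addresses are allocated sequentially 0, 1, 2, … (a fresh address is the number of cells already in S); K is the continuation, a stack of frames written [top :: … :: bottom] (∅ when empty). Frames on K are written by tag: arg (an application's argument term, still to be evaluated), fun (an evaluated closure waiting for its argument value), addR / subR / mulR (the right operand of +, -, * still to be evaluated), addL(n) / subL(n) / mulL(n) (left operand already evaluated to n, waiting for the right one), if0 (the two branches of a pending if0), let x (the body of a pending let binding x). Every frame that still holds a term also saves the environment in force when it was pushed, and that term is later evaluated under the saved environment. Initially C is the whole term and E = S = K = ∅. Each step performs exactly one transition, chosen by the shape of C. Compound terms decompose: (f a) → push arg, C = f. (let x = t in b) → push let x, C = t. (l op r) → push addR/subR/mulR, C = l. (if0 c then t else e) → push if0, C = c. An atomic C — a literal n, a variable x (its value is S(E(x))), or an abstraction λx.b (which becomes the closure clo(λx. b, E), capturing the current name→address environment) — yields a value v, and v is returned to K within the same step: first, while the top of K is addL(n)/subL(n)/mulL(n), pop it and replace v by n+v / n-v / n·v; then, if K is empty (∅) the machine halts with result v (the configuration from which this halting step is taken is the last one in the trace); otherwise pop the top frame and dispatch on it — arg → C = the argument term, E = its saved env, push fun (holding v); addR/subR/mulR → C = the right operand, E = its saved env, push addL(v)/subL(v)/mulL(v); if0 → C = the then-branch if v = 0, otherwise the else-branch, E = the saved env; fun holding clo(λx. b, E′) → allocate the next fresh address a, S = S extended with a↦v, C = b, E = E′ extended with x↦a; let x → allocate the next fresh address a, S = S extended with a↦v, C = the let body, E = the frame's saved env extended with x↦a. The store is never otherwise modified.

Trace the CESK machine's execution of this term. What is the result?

[0] [C=((λv. ((λx. 1) v)) (0 - (let w = 2 in w))) | E=∅ | S=∅ | K=∅]
[1] [C=(λv. ((λx. 1) v)) | E=∅ | S=∅ | K=[arg]]
[2] [C=(0 - (let w = 2 in w)) | E=∅ | S=∅ | K=[fun]]
[3] [C=0 | E=∅ | S=∅ | K=[subR :: fun]]
[4] [C=(let w = 2 in w) | E=∅ | S=∅ | K=[subL(0) :: fun]]
[5] [C=2 | E=∅ | S=∅ | K=[let w :: subL(0) :: fun]]
[6] [C=w | E={w↦0} | S={0↦2} | K=[subL(0) :: fun]]
[7] [C=((λx. 1) v) | E={v↦1} | S={0↦2, 1↦-2} | K=∅]
[8] [C=(λx. 1) | E={v↦1} | S={0↦2, 1↦-2} | K=[arg]]
[9] [C=v | E={v↦1} | S={0↦2, 1↦-2} | K=[fun]]
[10] [C=1 | E={x↦2, v↦1} | S={0↦2, 1↦-2, 2↦-2} | K=∅]
→ final value 1

Answer: 1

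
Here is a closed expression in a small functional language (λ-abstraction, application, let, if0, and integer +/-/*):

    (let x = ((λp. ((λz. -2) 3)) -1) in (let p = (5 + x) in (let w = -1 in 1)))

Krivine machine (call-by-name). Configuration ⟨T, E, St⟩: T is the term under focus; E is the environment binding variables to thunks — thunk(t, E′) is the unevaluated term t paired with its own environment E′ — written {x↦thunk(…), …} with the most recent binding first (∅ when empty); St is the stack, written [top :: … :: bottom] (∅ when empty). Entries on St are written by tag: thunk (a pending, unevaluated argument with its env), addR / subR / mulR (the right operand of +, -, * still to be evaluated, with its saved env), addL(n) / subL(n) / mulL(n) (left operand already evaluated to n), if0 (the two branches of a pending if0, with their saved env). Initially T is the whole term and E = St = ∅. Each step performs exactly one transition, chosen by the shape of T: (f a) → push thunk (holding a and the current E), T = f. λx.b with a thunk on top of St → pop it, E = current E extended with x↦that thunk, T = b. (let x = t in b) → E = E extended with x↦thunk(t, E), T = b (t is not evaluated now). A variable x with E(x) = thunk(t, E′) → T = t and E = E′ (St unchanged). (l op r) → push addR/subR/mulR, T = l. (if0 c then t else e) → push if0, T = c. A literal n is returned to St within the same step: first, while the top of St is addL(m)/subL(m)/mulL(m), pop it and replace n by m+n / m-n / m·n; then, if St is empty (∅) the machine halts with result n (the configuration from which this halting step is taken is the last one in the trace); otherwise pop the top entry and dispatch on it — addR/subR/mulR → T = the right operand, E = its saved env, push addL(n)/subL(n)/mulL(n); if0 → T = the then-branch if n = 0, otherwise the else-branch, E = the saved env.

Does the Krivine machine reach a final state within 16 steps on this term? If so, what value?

Answer: 1

Execution trace:
step 0: [T=(let x = ((λp. ((λz. -2) 3)) -1) in (let p = (5 + x) in (let w = -1 in 1))) | E=∅ | St=∅]
step 1: [T=(let p = (5 + x) in (let w = -1 in 1)) | E={x↦thunk(((λp. ((λz. -2) 3)) -1), ∅)} | St=∅]
step 2: [T=(let w = -1 in 1) | E={p↦thunk((5 + x), {x↦thunk(((λp. ((λz. -2) 3)) -1), ∅)}), x↦thunk(((λp. ((λz. -2) 3)) -1), ∅)} | St=∅]
step 3: [T=1 | E={w↦thunk(-1, {p↦thunk((5 + x), {x↦thunk(((λp. ((λz. -2) 3)) -1), ∅)}), x↦thunk(((λp. ((λz. -2) 3)) -1), ∅)}), p↦thunk((5 + x), {x↦thunk(((λp. ((λz. -2) 3)) -1), ∅)}), x↦thunk(((λp. ((λz. -2) 3)) -1), ∅)} | St=∅]
→ final value 1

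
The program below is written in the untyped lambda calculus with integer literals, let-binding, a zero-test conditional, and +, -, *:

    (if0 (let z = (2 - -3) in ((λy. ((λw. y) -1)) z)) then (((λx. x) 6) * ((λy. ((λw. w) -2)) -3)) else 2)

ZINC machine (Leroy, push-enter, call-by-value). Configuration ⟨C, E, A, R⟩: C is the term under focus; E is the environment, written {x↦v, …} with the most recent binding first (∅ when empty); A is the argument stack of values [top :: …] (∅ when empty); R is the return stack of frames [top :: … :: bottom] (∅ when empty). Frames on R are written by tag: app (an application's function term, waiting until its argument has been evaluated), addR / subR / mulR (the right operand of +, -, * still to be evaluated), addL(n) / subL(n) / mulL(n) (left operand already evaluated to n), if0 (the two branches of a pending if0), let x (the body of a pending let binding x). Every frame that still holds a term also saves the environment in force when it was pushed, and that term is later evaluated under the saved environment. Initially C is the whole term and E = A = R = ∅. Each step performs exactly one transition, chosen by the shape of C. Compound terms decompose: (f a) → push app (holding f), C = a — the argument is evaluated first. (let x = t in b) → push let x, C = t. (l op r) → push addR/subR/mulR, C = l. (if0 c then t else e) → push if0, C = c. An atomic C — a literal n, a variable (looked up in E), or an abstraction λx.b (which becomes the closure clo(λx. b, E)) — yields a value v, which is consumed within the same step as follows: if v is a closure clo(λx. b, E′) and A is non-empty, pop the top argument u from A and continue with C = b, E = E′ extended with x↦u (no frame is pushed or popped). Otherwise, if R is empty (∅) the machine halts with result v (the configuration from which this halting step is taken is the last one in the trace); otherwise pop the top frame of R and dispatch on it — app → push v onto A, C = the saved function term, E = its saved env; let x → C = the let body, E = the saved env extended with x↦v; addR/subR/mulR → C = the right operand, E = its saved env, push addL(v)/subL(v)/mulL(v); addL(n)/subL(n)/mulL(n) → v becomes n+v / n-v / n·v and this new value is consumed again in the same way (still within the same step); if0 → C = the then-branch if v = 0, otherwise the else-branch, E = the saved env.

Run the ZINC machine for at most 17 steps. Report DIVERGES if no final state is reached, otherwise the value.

step 0: <C=(if0 (let z = (2 - -3) in ((λy. ((λw. y) -1)) z)) then (((λx. x) 6) * ((λy. ((λw. w) -2)) -3)) else 2), E=∅, A=∅, R=∅>
step 1: <C=(let z = (2 - -3) in ((λy. ((λw. y) -1)) z)), E=∅, A=∅, R=[if0]>
step 2: <C=(2 - -3), E=∅, A=∅, R=[let z :: if0]>
step 3: <C=2, E=∅, A=∅, R=[subR :: let z :: if0]>
step 4: <C=-3, E=∅, A=∅, R=[subL(2) :: let z :: if0]>
step 5: <C=((λy. ((λw. y) -1)) z), E={z↦5}, A=∅, R=[if0]>
step 6: <C=z, E={z↦5}, A=∅, R=[app :: if0]>
step 7: <C=(λy. ((λw. y) -1)), E={z↦5}, A=[5], R=[if0]>
step 8: <C=((λw. y) -1), E={y↦5, z↦5}, A=∅, R=[if0]>
step 9: <C=-1, E={y↦5, z↦5}, A=∅, R=[app :: if0]>
step 10: <C=(λw. y), E={y↦5, z↦5}, A=[-1], R=[if0]>
step 11: <C=y, E={w↦-1, y↦5, z↦5}, A=∅, R=[if0]>
step 12: <C=2, E=∅, A=∅, R=∅>
→ final value 2

Answer: 2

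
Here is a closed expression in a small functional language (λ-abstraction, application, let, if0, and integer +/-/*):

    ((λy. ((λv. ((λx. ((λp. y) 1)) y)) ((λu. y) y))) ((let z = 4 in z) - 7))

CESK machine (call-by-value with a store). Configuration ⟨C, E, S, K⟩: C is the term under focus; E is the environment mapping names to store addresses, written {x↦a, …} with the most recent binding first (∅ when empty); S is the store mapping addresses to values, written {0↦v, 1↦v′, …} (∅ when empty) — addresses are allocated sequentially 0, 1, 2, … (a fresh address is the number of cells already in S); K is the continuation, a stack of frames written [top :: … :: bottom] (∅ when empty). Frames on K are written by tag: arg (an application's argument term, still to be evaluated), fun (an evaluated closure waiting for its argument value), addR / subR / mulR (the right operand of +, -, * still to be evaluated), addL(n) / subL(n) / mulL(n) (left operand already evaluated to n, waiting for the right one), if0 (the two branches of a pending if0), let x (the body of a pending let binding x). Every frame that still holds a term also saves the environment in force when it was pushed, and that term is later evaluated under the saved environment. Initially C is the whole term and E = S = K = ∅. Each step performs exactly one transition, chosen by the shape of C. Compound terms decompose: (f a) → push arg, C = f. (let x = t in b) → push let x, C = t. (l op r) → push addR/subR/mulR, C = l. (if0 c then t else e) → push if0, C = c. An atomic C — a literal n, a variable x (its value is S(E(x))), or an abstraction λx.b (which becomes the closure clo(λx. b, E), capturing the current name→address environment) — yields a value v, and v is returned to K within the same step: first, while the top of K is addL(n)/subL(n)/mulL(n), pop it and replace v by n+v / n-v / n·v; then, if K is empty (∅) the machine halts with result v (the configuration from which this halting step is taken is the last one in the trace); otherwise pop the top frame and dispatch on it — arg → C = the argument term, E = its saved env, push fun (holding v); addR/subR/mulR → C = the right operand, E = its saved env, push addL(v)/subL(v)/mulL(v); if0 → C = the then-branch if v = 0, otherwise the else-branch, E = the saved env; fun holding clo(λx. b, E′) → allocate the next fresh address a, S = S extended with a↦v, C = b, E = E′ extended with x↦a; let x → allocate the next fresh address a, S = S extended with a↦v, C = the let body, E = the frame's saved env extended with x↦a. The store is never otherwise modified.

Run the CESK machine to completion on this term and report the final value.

Answer: -3

Execution trace:
0. [C=((λy. ((λv. ((λx. ((λp. y) 1)) y)) ((λu. y) y))) ((let z = 4 in z) - 7)) | E=∅ | S=∅ | K=∅]
1. [C=(λy. ((λv. ((λx. ((λp. y) 1)) y)) ((λu. y) y))) | E=∅ | S=∅ | K=[arg]]
2. [C=((let z = 4 in z) - 7) | E=∅ | S=∅ | K=[fun]]
3. [C=(let z = 4 in z) | E=∅ | S=∅ | K=[subR :: fun]]
4. [C=4 | E=∅ | S=∅ | K=[let z :: subR :: fun]]
5. [C=z | E={z↦0} | S={0↦4} | K=[subR :: fun]]
6. [C=7 | E=∅ | S={0↦4} | K=[subL(4) :: fun]]
7. [C=((λv. ((λx. ((λp. y) 1)) y)) ((λu. y) y)) | E={y↦1} | S={0↦4, 1↦-3} | K=∅]
8. [C=(λv. ((λx. ((λp. y) 1)) y)) | E={y↦1} | S={0↦4, 1↦-3} | K=[arg]]
9. [C=((λu. y) y) | E={y↦1} | S={0↦4, 1↦-3} | K=[fun]]
10. [C=(λu. y) | E={y↦1} | S={0↦4, 1↦-3} | K=[arg :: fun]]
11. [C=y | E={y↦1} | S={0↦4, 1↦-3} | K=[fun :: fun]]
12. [C=y | E={u↦2, y↦1} | S={0↦4, 1↦-3, 2↦-3} | K=[fun]]
13. [C=((λx. ((λp. y) 1)) y) | E={v↦3, y↦1} | S={0↦4, 1↦-3, 2↦-3, 3↦-3} | K=∅]
14. [C=(λx. ((λp. y) 1)) | E={v↦3, y↦1} | S={0↦4, 1↦-3, 2↦-3, 3↦-3} | K=[arg]]
15. [C=y | E={v↦3, y↦1} | S={0↦4, 1↦-3, 2↦-3, 3↦-3} | K=[fun]]
16. [C=((λp. y) 1) | E={x↦4, v↦3, y↦1} | S={0↦4, 1↦-3, 2↦-3, 3↦-3, 4↦-3} | K=∅]
17. [C=(λp. y) | E={x↦4, v↦3, y↦1} | S={0↦4, 1↦-3, 2↦-3, 3↦-3, 4↦-3} | K=[arg]]
18. [C=1 | E={x↦4, v↦3, y↦1} | S={0↦4, 1↦-3, 2↦-3, 3↦-3, 4↦-3} | K=[fun]]
19. [C=y | E={p↦5, x↦4, v↦3, y↦1} | S={0↦4, 1↦-3, 2↦-3, 3↦-3, 4↦-3, 5↦1} | K=∅]
→ final value -3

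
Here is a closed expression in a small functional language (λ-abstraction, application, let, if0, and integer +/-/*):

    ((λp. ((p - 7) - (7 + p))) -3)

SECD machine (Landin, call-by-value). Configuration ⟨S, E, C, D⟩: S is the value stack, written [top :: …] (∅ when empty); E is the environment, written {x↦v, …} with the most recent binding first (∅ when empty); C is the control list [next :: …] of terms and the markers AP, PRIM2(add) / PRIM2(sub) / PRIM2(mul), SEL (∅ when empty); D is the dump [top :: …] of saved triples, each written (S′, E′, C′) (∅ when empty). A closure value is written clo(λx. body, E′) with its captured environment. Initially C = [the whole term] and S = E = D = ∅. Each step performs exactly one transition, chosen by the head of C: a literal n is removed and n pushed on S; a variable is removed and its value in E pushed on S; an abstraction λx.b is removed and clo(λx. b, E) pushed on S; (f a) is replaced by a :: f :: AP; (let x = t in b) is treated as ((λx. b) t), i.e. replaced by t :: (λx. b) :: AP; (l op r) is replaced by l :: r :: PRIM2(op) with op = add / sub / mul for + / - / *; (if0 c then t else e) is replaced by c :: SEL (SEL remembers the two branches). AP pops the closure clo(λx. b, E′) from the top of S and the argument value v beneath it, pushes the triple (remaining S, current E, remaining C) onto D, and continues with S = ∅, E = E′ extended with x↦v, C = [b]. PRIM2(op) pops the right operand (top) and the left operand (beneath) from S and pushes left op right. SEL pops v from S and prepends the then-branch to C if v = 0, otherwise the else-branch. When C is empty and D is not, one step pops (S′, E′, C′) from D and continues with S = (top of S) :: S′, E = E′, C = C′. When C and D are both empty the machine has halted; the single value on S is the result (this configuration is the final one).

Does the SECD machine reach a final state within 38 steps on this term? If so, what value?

t=0: [S=∅ | E=∅ | C=[((λp. ((p - 7) - (7 + p))) -3)] | D=∅]
t=1: [S=∅ | E=∅ | C=[-3 :: (λp. ((p - 7) - (7 + p))) :: AP] | D=∅]
t=2: [S=[-3] | E=∅ | C=[(λp. ((p - 7) - (7 + p))) :: AP] | D=∅]
t=3: [S=[clo(λp. ((p - 7) - (7 + p)), ∅) :: -3] | E=∅ | C=[AP] | D=∅]
t=4: [S=∅ | E={p↦-3} | C=[((p - 7) - (7 + p))] | D=[(∅, ∅, ∅)]]
t=5: [S=∅ | E={p↦-3} | C=[(p - 7) :: (7 + p) :: PRIM2(sub)] | D=[(∅, ∅, ∅)]]
t=6: [S=∅ | E={p↦-3} | C=[p :: 7 :: PRIM2(sub) :: (7 + p) :: PRIM2(sub)] | D=[(∅, ∅, ∅)]]
t=7: [S=[-3] | E={p↦-3} | C=[7 :: PRIM2(sub) :: (7 + p) :: PRIM2(sub)] | D=[(∅, ∅, ∅)]]
t=8: [S=[7 :: -3] | E={p↦-3} | C=[PRIM2(sub) :: (7 + p) :: PRIM2(sub)] | D=[(∅, ∅, ∅)]]
t=9: [S=[-10] | E={p↦-3} | C=[(7 + p) :: PRIM2(sub)] | D=[(∅, ∅, ∅)]]
t=10: [S=[-10] | E={p↦-3} | C=[7 :: p :: PRIM2(add) :: PRIM2(sub)] | D=[(∅, ∅, ∅)]]
t=11: [S=[7 :: -10] | E={p↦-3} | C=[p :: PRIM2(add) :: PRIM2(sub)] | D=[(∅, ∅, ∅)]]
t=12: [S=[-3 :: 7 :: -10] | E={p↦-3} | C=[PRIM2(add) :: PRIM2(sub)] | D=[(∅, ∅, ∅)]]
t=13: [S=[4 :: -10] | E={p↦-3} | C=[PRIM2(sub)] | D=[(∅, ∅, ∅)]]
t=14: [S=[-14] | E={p↦-3} | C=∅ | D=[(∅, ∅, ∅)]]
t=15: [S=[-14] | E=∅ | C=∅ | D=∅]
→ final value -14

Answer: -14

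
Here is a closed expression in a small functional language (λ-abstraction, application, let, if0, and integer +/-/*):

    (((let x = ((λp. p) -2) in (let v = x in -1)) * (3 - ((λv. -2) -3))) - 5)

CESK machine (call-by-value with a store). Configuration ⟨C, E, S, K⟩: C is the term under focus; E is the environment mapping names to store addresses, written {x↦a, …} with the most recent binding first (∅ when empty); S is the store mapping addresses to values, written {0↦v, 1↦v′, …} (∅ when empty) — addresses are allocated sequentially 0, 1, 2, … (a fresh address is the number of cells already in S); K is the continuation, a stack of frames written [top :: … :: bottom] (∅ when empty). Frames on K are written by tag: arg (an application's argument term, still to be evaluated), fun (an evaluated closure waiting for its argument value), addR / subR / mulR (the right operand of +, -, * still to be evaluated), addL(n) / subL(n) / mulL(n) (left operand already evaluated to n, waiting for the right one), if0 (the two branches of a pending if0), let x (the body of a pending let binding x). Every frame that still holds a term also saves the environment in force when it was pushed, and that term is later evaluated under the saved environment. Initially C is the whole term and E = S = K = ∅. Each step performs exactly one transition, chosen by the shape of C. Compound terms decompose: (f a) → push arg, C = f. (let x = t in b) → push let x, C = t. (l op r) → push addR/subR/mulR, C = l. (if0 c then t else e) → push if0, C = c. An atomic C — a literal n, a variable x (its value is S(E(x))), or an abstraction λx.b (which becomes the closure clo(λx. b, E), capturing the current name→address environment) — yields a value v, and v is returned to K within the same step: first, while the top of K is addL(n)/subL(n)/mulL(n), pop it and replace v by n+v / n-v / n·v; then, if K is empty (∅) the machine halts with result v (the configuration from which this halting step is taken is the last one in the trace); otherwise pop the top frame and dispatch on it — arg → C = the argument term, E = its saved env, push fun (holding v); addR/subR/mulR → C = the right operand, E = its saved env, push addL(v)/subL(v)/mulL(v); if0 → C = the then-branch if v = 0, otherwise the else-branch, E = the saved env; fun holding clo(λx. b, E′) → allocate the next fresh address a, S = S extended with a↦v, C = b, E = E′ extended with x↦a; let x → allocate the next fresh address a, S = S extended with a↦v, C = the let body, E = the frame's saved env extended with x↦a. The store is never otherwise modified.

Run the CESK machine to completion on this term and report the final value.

Answer: -10

Execution trace:
t=0: <C=(((let x = ((λp. p) -2) in (let v = x in -1)) * (3 - ((λv. -2) -3))) - 5), E=∅, S=∅, K=∅>
t=1: <C=((let x = ((λp. p) -2) in (let v = x in -1)) * (3 - ((λv. -2) -3))), E=∅, S=∅, K=[subR]>
t=2: <C=(let x = ((λp. p) -2) in (let v = x in -1)), E=∅, S=∅, K=[mulR :: subR]>
t=3: <C=((λp. p) -2), E=∅, S=∅, K=[let x :: mulR :: subR]>
t=4: <C=(λp. p), E=∅, S=∅, K=[arg :: let x :: mulR :: subR]>
t=5: <C=-2, E=∅, S=∅, K=[fun :: let x :: mulR :: subR]>
t=6: <C=p, E={p↦0}, S={0↦-2}, K=[let x :: mulR :: subR]>
t=7: <C=(let v = x in -1), E={x↦1}, S={0↦-2, 1↦-2}, K=[mulR :: subR]>
t=8: <C=x, E={x↦1}, S={0↦-2, 1↦-2}, K=[let v :: mulR :: subR]>
t=9: <C=-1, E={v↦2, x↦1}, S={0↦-2, 1↦-2, 2↦-2}, K=[mulR :: subR]>
t=10: <C=(3 - ((λv. -2) -3)), E=∅, S={0↦-2, 1↦-2, 2↦-2}, K=[mulL(-1) :: subR]>
t=11: <C=3, E=∅, S={0↦-2, 1↦-2, 2↦-2}, K=[subR :: mulL(-1) :: subR]>
t=12: <C=((λv. -2) -3), E=∅, S={0↦-2, 1↦-2, 2↦-2}, K=[subL(3) :: mulL(-1) :: subR]>
t=13: <C=(λv. -2), E=∅, S={0↦-2, 1↦-2, 2↦-2}, K=[arg :: subL(3) :: mulL(-1) :: subR]>
t=14: <C=-3, E=∅, S={0↦-2, 1↦-2, 2↦-2}, K=[fun :: subL(3) :: mulL(-1) :: subR]>
t=15: <C=-2, E={v↦3}, S={0↦-2, 1↦-2, 2↦-2, 3↦-3}, K=[subL(3) :: mulL(-1) :: subR]>
t=16: <C=5, E=∅, S={0↦-2, 1↦-2, 2↦-2, 3↦-3}, K=[subL(-5)]>
→ final value -10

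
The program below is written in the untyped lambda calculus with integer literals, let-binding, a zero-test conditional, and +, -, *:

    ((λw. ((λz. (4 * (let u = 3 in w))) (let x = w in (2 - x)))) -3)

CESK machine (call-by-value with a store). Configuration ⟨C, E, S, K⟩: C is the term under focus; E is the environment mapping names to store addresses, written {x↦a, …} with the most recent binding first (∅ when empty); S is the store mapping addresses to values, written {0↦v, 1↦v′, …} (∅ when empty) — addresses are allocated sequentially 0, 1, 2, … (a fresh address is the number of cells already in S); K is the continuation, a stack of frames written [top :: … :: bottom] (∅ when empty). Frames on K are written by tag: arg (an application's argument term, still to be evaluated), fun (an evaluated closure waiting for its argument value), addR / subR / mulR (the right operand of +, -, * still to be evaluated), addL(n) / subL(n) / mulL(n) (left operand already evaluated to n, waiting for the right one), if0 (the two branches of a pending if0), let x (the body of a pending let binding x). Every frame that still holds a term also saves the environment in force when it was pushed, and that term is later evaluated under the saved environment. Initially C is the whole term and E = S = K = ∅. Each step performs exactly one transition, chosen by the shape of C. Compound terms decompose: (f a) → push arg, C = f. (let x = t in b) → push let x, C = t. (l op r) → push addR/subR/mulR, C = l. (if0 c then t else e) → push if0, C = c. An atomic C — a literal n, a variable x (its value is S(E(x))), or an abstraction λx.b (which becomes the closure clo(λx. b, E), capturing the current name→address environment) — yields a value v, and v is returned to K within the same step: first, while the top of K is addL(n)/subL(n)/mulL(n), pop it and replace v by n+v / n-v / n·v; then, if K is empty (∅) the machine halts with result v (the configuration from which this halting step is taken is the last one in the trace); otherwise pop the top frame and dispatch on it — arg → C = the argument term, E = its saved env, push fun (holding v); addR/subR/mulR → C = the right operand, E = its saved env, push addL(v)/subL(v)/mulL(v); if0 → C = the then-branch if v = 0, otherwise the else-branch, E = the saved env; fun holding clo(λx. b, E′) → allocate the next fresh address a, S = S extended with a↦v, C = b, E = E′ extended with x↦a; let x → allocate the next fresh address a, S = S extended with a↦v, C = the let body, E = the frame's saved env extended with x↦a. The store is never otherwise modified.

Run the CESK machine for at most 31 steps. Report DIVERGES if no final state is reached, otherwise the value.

t=0: [C=((λw. ((λz. (4 * (let u = 3 in w))) (let x = w in (2 - x)))) -3) | E=∅ | S=∅ | K=∅]
t=1: [C=(λw. ((λz. (4 * (let u = 3 in w))) (let x = w in (2 - x)))) | E=∅ | S=∅ | K=[arg]]
t=2: [C=-3 | E=∅ | S=∅ | K=[fun]]
t=3: [C=((λz. (4 * (let u = 3 in w))) (let x = w in (2 - x))) | E={w↦0} | S={0↦-3} | K=∅]
t=4: [C=(λz. (4 * (let u = 3 in w))) | E={w↦0} | S={0↦-3} | K=[arg]]
t=5: [C=(let x = w in (2 - x)) | E={w↦0} | S={0↦-3} | K=[fun]]
t=6: [C=w | E={w↦0} | S={0↦-3} | K=[let x :: fun]]
t=7: [C=(2 - x) | E={x↦1, w↦0} | S={0↦-3, 1↦-3} | K=[fun]]
t=8: [C=2 | E={x↦1, w↦0} | S={0↦-3, 1↦-3} | K=[subR :: fun]]
t=9: [C=x | E={x↦1, w↦0} | S={0↦-3, 1↦-3} | K=[subL(2) :: fun]]
t=10: [C=(4 * (let u = 3 in w)) | E={z↦2, w↦0} | S={0↦-3, 1↦-3, 2↦5} | K=∅]
t=11: [C=4 | E={z↦2, w↦0} | S={0↦-3, 1↦-3, 2↦5} | K=[mulR]]
t=12: [C=(let u = 3 in w) | E={z↦2, w↦0} | S={0↦-3, 1↦-3, 2↦5} | K=[mulL(4)]]
t=13: [C=3 | E={z↦2, w↦0} | S={0↦-3, 1↦-3, 2↦5} | K=[let u :: mulL(4)]]
t=14: [C=w | E={u↦3, z↦2, w↦0} | S={0↦-3, 1↦-3, 2↦5, 3↦3} | K=[mulL(4)]]
→ final value -12

Answer: -12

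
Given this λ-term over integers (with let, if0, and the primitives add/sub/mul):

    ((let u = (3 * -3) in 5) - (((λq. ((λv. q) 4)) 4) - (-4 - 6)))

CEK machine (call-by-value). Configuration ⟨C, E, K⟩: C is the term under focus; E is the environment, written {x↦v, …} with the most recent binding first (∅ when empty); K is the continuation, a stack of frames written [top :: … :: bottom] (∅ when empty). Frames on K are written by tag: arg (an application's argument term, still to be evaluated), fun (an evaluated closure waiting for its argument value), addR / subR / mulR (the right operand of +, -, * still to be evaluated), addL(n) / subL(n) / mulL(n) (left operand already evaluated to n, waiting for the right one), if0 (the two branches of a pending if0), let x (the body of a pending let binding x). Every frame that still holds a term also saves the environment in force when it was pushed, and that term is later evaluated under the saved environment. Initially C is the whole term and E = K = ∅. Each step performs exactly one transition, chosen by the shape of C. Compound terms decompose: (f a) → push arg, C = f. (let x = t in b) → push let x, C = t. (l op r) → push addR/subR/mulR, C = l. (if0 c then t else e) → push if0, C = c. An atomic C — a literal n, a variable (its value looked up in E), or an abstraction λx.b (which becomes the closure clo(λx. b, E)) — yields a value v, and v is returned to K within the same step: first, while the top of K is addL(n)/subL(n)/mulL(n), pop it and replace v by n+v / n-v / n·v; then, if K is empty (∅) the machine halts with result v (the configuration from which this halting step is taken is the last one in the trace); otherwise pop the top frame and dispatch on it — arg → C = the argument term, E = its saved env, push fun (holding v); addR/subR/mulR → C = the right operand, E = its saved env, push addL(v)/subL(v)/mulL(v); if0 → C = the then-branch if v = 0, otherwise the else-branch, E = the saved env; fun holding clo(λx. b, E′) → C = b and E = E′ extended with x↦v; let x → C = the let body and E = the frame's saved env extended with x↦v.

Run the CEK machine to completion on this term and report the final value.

Answer: -9

Execution trace:
t=0: <C=((let u = (3 * -3) in 5) - (((λq. ((λv. q) 4)) 4) - (-4 - 6))), E=∅, K=∅>
t=1: <C=(let u = (3 * -3) in 5), E=∅, K=[subR]>
t=2: <C=(3 * -3), E=∅, K=[let u :: subR]>
t=3: <C=3, E=∅, K=[mulR :: let u :: subR]>
t=4: <C=-3, E=∅, K=[mulL(3) :: let u :: subR]>
t=5: <C=5, E={u↦-9}, K=[subR]>
t=6: <C=(((λq. ((λv. q) 4)) 4) - (-4 - 6)), E=∅, K=[subL(5)]>
t=7: <C=((λq. ((λv. q) 4)) 4), E=∅, K=[subR :: subL(5)]>
t=8: <C=(λq. ((λv. q) 4)), E=∅, K=[arg :: subR :: subL(5)]>
t=9: <C=4, E=∅, K=[fun :: subR :: subL(5)]>
t=10: <C=((λv. q) 4), E={q↦4}, K=[subR :: subL(5)]>
t=11: <C=(λv. q), E={q↦4}, K=[arg :: subR :: subL(5)]>
t=12: <C=4, E={q↦4}, K=[fun :: subR :: subL(5)]>
t=13: <C=q, E={v↦4, q↦4}, K=[subR :: subL(5)]>
t=14: <C=(-4 - 6), E=∅, K=[subL(4) :: subL(5)]>
t=15: <C=-4, E=∅, K=[subR :: subL(4) :: subL(5)]>
t=16: <C=6, E=∅, K=[subL(-4) :: subL(4) :: subL(5)]>
→ final value -9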